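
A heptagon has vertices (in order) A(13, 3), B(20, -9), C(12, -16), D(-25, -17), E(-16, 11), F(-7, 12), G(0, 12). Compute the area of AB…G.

947.5

A→B: (13)(-9) − (20)(3) = -177
B→C: (20)(-16) − (12)(-9) = -212
C→D: (12)(-17) − (-25)(-16) = -604
D→E: (-25)(11) − (-16)(-17) = -547
E→F: (-16)(12) − (-7)(11) = -115
F→G: (-7)(12) − (0)(12) = -84
G→A: (0)(3) − (13)(12) = -156
Σ = -1895
Area = |Σ|/2 = 947.5.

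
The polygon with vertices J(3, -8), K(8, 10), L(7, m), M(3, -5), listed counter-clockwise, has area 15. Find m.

10

The doubled signed area Σ (x_i y_{i+1} − x_{i+1} y_i) is linear in m.
With m=0 it equals -20; the coefficient of m is 5 (from the two edges through L).
So 5·m + -20 = 2·15 = 30 ⇒ m = 10.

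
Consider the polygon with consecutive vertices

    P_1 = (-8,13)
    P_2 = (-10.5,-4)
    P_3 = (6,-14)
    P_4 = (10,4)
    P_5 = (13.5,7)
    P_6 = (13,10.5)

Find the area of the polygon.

Apply Gauss's area formula: 2A = Σ (x_i·y_{i+1} − x_{i+1}·y_i), indices taken mod 6.
P_1→P_2: (-8)(-4) − (-10.5)(13) = 168.5
P_2→P_3: (-10.5)(-14) − (6)(-4) = 171
P_3→P_4: (6)(4) − (10)(-14) = 164
P_4→P_5: (10)(7) − (13.5)(4) = 16
P_5→P_6: (13.5)(10.5) − (13)(7) = 50.75
P_6→P_1: (13)(13) − (-8)(10.5) = 253
Σ = 823.25
Area = |Σ|/2 = 411.625.

411.625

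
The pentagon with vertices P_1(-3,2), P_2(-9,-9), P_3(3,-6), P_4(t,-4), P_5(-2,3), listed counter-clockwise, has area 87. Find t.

7

Write out the shoelace sum; only the two edges meeting at P_4 involve t:
2·Area = [(3·(-4) − t·(-6)) + (t·3 − (-2)·(-4))] + 131
       = 9·t + 111 = 174
⇒ t = 7.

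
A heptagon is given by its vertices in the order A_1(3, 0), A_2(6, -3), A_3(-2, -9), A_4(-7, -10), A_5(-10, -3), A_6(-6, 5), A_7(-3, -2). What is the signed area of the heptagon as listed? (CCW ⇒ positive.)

Apply the shoelace formula: 2A = Σ (x_i·y_{i+1} − x_{i+1}·y_i), indices taken mod 7.
Cross-terms: -9, -60, -43, -79, -68, 27, 6  ⇒  Σ = -226
Signed area = Σ/2 = -113 (negative ⇒ clockwise traversal).

-113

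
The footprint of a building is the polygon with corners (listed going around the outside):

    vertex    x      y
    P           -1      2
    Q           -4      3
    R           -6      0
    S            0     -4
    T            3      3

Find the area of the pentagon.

Apply the shoelace formula: 2A = Σ (x_i·y_{i+1} − x_{i+1}·y_i), indices taken mod 5.
Cross-terms: 5, 18, 24, 12, 9  ⇒  Σ = 68
Area = |Σ|/2 = 34.

34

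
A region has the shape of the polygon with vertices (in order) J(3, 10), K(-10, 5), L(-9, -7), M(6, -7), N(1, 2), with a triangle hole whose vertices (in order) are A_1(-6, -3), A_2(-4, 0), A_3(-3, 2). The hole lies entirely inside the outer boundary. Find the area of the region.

Outer boundary:
Apply the shoelace formula: 2A = Σ (x_i·y_{i+1} − x_{i+1}·y_i), indices taken mod 5.
Cross-terms: 115, 115, 105, 19, 4  ⇒  Σ = 358
Area = |Σ|/2 = 179.
Hole:
Σ = (-12) + (-8) + (21) = 1
Area = |Σ|/2 = 0.5.
Net area = 179 − 0.5 = 178.5.

178.5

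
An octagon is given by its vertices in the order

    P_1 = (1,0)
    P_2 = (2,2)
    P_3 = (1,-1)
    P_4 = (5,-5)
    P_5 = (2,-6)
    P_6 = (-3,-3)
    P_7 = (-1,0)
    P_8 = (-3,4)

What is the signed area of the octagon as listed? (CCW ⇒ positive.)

-28.5

Apply the shoelace formula: 2A = Σ (x_i·y_{i+1} − x_{i+1}·y_i), indices taken mod 8.
Σ = (2) + (-4) + (0) + (-20) + (-24) + (-3) + (-4) + (-4) = -57
Signed area = Σ/2 = -28.5 (negative ⇒ clockwise traversal).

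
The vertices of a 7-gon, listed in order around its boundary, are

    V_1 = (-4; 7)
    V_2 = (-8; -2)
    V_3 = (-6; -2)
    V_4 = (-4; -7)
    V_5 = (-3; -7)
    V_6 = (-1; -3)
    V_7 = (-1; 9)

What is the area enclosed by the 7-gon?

Apply the shoelace (surveyor's) formula: 2A = Σ (x_i·y_{i+1} − x_{i+1}·y_i), indices taken mod 7.
V_1→V_2: (-4)(-2) − (-8)(7) = 64
V_2→V_3: (-8)(-2) − (-6)(-2) = 4
V_3→V_4: (-6)(-7) − (-4)(-2) = 34
V_4→V_5: (-4)(-7) − (-3)(-7) = 7
V_5→V_6: (-3)(-3) − (-1)(-7) = 2
V_6→V_7: (-1)(9) − (-1)(-3) = -12
V_7→V_1: (-1)(7) − (-4)(9) = 29
Σ = 128
Area = |Σ|/2 = 64.

64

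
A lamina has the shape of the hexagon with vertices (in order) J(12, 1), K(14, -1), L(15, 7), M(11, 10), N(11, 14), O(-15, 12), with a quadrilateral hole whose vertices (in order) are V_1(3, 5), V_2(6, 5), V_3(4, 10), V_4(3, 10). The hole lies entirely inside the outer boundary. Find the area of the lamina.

Outer boundary:
Apply the shoelace formula: 2A = Σ (x_i·y_{i+1} − x_{i+1}·y_i), indices taken mod 6.
J→K: (12)(-1) − (14)(1) = -26
K→L: (14)(7) − (15)(-1) = 113
L→M: (15)(10) − (11)(7) = 73
M→N: (11)(14) − (11)(10) = 44
N→O: (11)(12) − (-15)(14) = 342
O→J: (-15)(1) − (12)(12) = -159
Σ = 387
Area = |Σ|/2 = 193.5.
Hole:
Apply the shoelace formula: 2A = Σ (x_i·y_{i+1} − x_{i+1}·y_i), indices taken mod 4.
V_1→V_2: (3)(5) − (6)(5) = -15
V_2→V_3: (6)(10) − (4)(5) = 40
V_3→V_4: (4)(10) − (3)(10) = 10
V_4→V_1: (3)(5) − (3)(10) = -15
Σ = 20
Area = |Σ|/2 = 10.
Net area = 193.5 − 10 = 183.5.

183.5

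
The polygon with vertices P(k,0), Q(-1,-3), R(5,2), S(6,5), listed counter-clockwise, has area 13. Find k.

Write out the shoelace sum; only the two edges meeting at P involve k:
2·Area = [(6·0 − k·5) + (k·(-3) − (-1)·0)] + 26
       = -8·k + 26 = 26
⇒ k = 0.

0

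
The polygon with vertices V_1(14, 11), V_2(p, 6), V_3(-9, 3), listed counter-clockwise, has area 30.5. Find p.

-8

Write out the shoelace sum; only the two edges meeting at V_2 involve p:
2·Area = [(14·6 − p·11) + (p·3 − (-9)·6)] + -141
       = -8·p + -3 = 61
⇒ p = -8.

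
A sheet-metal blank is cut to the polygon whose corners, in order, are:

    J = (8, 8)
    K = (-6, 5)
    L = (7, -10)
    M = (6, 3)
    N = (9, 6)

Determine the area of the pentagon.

Apply Gauss's area formula: 2A = Σ (x_i·y_{i+1} − x_{i+1}·y_i), indices taken mod 5.
Σ = (88) + (25) + (81) + (9) + (24) = 227
Area = |Σ|/2 = 113.5.

113.5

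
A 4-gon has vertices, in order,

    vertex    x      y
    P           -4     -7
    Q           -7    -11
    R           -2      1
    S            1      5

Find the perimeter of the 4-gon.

36

|PQ| = √((-3)² + (-4)²) = √25 = 5
|QR| = √((5)² + (12)²) = √169 = 13
|RS| = √((3)² + (4)²) = √25 = 5
|SP| = √((-5)² + (-12)²) = √169 = 13
Perimeter = 5 + 13 + 5 + 13 = 36.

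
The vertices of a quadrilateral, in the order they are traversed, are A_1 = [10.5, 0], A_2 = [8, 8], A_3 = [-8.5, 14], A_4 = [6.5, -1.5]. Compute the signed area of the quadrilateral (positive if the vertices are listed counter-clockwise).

Apply the surveyor's formula: 2A = Σ (x_i·y_{i+1} − x_{i+1}·y_i), indices taken mod 4.
Σ = (84) + (180) + (-78.25) + (15.75) = 201.5
Signed area = Σ/2 = 100.75 (positive ⇒ counter-clockwise traversal).

100.75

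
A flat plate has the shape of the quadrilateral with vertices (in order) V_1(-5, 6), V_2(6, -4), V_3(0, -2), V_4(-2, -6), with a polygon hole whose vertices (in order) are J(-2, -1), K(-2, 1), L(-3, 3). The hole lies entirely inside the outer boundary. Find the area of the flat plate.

36

Outer boundary:
Cross-terms: -16, -12, -4, -42  ⇒  Σ = -74
Area = |Σ|/2 = 37.
Hole:
Apply the surveyor's formula: 2A = Σ (x_i·y_{i+1} − x_{i+1}·y_i), indices taken mod 3.
Σ = (-4) + (-3) + (9) = 2
Area = |Σ|/2 = 1.
Net area = 37 − 1 = 36.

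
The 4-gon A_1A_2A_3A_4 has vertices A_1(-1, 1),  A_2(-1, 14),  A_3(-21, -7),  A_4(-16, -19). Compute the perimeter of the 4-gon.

80

|A_1A_2| = √((0)² + (13)²) = √169 = 13
|A_2A_3| = √((-20)² + (-21)²) = √841 = 29
|A_3A_4| = √((5)² + (-12)²) = √169 = 13
|A_4A_1| = √((15)² + (20)²) = √625 = 25
Perimeter = 13 + 29 + 13 + 25 = 80.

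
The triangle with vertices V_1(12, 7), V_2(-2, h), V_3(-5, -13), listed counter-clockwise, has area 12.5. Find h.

-8

Write out the shoelace sum; only the two edges meeting at V_2 involve h:
2·Area = [(12·h − (-2)·7) + ((-2)·(-13) − (-5)·h)] + 121
       = 17·h + 161 = 25
⇒ h = -8.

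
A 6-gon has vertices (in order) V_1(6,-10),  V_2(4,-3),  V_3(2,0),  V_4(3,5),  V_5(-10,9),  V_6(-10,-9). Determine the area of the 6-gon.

Σ = (22) + (6) + (10) + (77) + (180) + (154) = 449
Area = |Σ|/2 = 224.5.

224.5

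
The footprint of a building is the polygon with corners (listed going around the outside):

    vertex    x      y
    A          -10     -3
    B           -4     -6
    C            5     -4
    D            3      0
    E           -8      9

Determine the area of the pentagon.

123.5

Σ = (48) + (46) + (12) + (27) + (114) = 247
Area = |Σ|/2 = 123.5.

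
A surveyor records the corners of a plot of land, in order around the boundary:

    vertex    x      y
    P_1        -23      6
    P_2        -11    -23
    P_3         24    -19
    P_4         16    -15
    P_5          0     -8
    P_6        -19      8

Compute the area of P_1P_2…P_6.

Apply the shoelace (surveyor's) formula: 2A = Σ (x_i·y_{i+1} − x_{i+1}·y_i), indices taken mod 6.
Cross-terms: 595, 761, -56, -128, -152, 70  ⇒  Σ = 1090
Area = |Σ|/2 = 545.

545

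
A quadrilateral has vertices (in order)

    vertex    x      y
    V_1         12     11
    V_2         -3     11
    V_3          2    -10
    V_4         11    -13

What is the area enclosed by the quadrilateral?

267

Apply the shoelace (surveyor's) formula: 2A = Σ (x_i·y_{i+1} − x_{i+1}·y_i), indices taken mod 4.
Cross-terms: 165, 8, 84, 277  ⇒  Σ = 534
Area = |Σ|/2 = 267.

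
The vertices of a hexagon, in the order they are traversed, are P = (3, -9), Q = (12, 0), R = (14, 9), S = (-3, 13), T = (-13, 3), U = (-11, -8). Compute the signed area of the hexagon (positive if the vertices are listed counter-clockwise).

Apply Gauss's area formula: 2A = Σ (x_i·y_{i+1} − x_{i+1}·y_i), indices taken mod 6.
Σ = (108) + (108) + (209) + (160) + (137) + (123) = 845
Signed area = Σ/2 = 422.5 (positive ⇒ counter-clockwise traversal).

422.5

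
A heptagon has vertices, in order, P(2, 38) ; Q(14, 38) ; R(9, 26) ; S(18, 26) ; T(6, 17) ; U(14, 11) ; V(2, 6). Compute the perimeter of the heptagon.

|PQ| = √((12)² + (0)²) = √144 = 12
|QR| = √((-5)² + (-12)²) = √169 = 13
|RS| = √((9)² + (0)²) = √81 = 9
|ST| = √((-12)² + (-9)²) = √225 = 15
|TU| = √((8)² + (-6)²) = √100 = 10
|UV| = √((-12)² + (-5)²) = √169 = 13
|VP| = √((0)² + (32)²) = √1024 = 32
Perimeter = 12 + 13 + 9 + 15 + 10 + 13 + 32 = 104.

104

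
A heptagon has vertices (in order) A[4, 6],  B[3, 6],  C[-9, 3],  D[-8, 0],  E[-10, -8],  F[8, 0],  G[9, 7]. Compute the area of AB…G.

151.5

Apply the surveyor's formula: 2A = Σ (x_i·y_{i+1} − x_{i+1}·y_i), indices taken mod 7.
Σ = (6) + (63) + (24) + (64) + (64) + (56) + (26) = 303
Area = |Σ|/2 = 151.5.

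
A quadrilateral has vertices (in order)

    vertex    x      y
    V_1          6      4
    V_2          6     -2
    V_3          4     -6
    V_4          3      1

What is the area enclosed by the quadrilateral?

18

Σ = (-36) + (-28) + (22) + (6) = -36
Area = |Σ|/2 = 18.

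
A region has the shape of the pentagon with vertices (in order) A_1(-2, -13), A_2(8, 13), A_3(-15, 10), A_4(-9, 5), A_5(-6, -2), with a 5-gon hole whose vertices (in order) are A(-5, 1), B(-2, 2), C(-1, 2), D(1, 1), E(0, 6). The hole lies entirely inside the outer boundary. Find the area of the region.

Outer boundary:
Apply the shoelace (surveyor's) formula: 2A = Σ (x_i·y_{i+1} − x_{i+1}·y_i), indices taken mod 5.
Σ = (78) + (275) + (15) + (48) + (74) = 490
Area = |Σ|/2 = 245.
Hole:
A→B: (-5)(2) − (-2)(1) = -8
B→C: (-2)(2) − (-1)(2) = -2
C→D: (-1)(1) − (1)(2) = -3
D→E: (1)(6) − (0)(1) = 6
E→A: (0)(1) − (-5)(6) = 30
Σ = 23
Area = |Σ|/2 = 11.5.
Net area = 245 − 11.5 = 233.5.

233.5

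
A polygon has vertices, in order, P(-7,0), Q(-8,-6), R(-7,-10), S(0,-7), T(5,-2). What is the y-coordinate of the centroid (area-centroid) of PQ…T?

Apply the shoelace formula. First the cross-terms c_i = x_i·y_{i+1} − x_{i+1}·y_i:
  42, 38, 49, 35, -14  ⇒  2A = 150, A = 75.
Then Σ (y_i + y_{i+1})·c_i = -1980, so ȳ = -1980 / (6·75) = -4.4.

-4.4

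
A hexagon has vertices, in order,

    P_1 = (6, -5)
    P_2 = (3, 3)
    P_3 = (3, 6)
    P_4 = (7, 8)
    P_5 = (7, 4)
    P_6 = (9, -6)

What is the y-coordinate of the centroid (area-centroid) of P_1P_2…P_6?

Apply the shoelace formula. First the cross-terms c_i = x_i·y_{i+1} − x_{i+1}·y_i:
  33, 9, -18, -28, -78, -9  ⇒  2A = -91, A = -45.5.
Then Σ (y_i + y_{i+1})·c_i = -318, so ȳ = -318 / (6·(-45.5)) = 106/91.

106/91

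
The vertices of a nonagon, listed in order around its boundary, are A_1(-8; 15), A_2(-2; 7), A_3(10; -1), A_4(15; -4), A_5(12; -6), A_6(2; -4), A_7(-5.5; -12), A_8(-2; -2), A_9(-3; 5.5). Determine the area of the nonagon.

Σ = (-26) + (-68) + (-25) + (-42) + (-36) + (-46) + (-13) + (-17) + (-1) = -274
Area = |Σ|/2 = 137.

137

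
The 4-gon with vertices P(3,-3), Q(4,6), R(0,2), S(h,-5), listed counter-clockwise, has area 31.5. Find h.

Write out the shoelace sum; only the two edges meeting at S involve h:
2·Area = [(0·(-5) − h·2) + (h·(-3) − 3·(-5))] + 38
       = -5·h + 53 = 63
⇒ h = -2.

-2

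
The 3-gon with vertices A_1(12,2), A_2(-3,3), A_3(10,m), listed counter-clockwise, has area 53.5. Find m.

-5

Write out the shoelace sum; only the two edges meeting at A_3 involve m:
2·Area = [((-3)·m − 10·3) + (10·2 − 12·m)] + 42
       = -15·m + 32 = 107
⇒ m = -5.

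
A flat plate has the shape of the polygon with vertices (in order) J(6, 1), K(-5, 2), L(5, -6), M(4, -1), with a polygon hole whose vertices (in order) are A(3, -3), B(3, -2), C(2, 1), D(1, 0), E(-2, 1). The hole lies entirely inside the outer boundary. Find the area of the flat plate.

Outer boundary:
Apply Gauss's area formula: 2A = Σ (x_i·y_{i+1} − x_{i+1}·y_i), indices taken mod 4.
Σ = (17) + (20) + (19) + (10) = 66
Area = |Σ|/2 = 33.
Hole:
A→B: (3)(-2) − (3)(-3) = 3
B→C: (3)(1) − (2)(-2) = 7
C→D: (2)(0) − (1)(1) = -1
D→E: (1)(1) − (-2)(0) = 1
E→A: (-2)(-3) − (3)(1) = 3
Σ = 13
Area = |Σ|/2 = 6.5.
Net area = 33 − 6.5 = 26.5.

26.5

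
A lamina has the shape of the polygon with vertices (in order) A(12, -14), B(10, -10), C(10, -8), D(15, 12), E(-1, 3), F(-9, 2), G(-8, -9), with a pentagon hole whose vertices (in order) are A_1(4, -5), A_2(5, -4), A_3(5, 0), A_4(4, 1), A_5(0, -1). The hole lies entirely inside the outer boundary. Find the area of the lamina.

Outer boundary:
Apply Gauss's area formula: 2A = Σ (x_i·y_{i+1} − x_{i+1}·y_i), indices taken mod 7.
Σ = (20) + (20) + (240) + (57) + (25) + (97) + (220) = 679
Area = |Σ|/2 = 339.5.
Hole:
Apply the shoelace formula: 2A = Σ (x_i·y_{i+1} − x_{i+1}·y_i), indices taken mod 5.
Cross-terms: 9, 20, 5, -4, 4  ⇒  Σ = 34
Area = |Σ|/2 = 17.
Net area = 339.5 − 17 = 322.5.

322.5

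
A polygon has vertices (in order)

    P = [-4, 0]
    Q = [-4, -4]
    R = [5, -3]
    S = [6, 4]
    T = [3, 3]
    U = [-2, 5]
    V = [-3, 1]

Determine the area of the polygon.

65

Apply Gauss's area formula: 2A = Σ (x_i·y_{i+1} − x_{i+1}·y_i), indices taken mod 7.
P→Q: (-4)(-4) − (-4)(0) = 16
Q→R: (-4)(-3) − (5)(-4) = 32
R→S: (5)(4) − (6)(-3) = 38
S→T: (6)(3) − (3)(4) = 6
T→U: (3)(5) − (-2)(3) = 21
U→V: (-2)(1) − (-3)(5) = 13
V→P: (-3)(0) − (-4)(1) = 4
Σ = 130
Area = |Σ|/2 = 65.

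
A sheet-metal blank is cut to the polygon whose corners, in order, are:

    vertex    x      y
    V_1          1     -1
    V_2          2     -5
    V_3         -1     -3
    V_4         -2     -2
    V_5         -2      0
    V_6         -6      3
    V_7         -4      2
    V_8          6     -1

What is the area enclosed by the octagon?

20.5

Apply Gauss's area formula: 2A = Σ (x_i·y_{i+1} − x_{i+1}·y_i), indices taken mod 8.
Cross-terms: -3, -11, -4, -4, -6, 0, -8, -5  ⇒  Σ = -41
Area = |Σ|/2 = 20.5.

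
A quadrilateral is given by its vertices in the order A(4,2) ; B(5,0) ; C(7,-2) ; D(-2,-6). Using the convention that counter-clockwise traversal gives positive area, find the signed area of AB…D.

-23

Σ = (-10) + (-10) + (-46) + (20) = -46
Signed area = Σ/2 = -23 (negative ⇒ clockwise traversal).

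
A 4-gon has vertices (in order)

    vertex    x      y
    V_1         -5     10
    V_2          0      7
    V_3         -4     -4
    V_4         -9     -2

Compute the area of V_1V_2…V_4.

Cross-terms: -35, 28, -28, -100  ⇒  Σ = -135
Area = |Σ|/2 = 67.5.

67.5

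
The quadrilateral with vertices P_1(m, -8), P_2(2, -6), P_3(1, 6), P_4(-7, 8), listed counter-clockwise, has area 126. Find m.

-8

Write out the shoelace sum; only the two edges meeting at P_1 involve m:
2·Area = [((-7)·(-8) − m·8) + (m·(-6) − 2·(-8))] + 68
       = -14·m + 140 = 252
⇒ m = -8.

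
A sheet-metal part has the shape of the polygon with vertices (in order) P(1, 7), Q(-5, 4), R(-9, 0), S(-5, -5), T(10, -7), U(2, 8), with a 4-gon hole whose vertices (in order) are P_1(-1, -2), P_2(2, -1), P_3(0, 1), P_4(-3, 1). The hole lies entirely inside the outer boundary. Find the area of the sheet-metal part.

144

Outer boundary:
Apply the shoelace formula: 2A = Σ (x_i·y_{i+1} − x_{i+1}·y_i), indices taken mod 6.
Σ = (39) + (36) + (45) + (85) + (94) + (6) = 305
Area = |Σ|/2 = 152.5.
Hole:
Apply Gauss's area formula: 2A = Σ (x_i·y_{i+1} − x_{i+1}·y_i), indices taken mod 4.
P_1→P_2: (-1)(-1) − (2)(-2) = 5
P_2→P_3: (2)(1) − (0)(-1) = 2
P_3→P_4: (0)(1) − (-3)(1) = 3
P_4→P_1: (-3)(-2) − (-1)(1) = 7
Σ = 17
Area = |Σ|/2 = 8.5.
Net area = 152.5 − 8.5 = 144.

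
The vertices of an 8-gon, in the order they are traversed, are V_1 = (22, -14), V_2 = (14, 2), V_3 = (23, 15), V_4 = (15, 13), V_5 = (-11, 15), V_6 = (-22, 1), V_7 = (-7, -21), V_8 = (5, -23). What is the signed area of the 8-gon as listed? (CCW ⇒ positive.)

Apply the surveyor's formula: 2A = Σ (x_i·y_{i+1} − x_{i+1}·y_i), indices taken mod 8.
V_1→V_2: (22)(2) − (14)(-14) = 240
V_2→V_3: (14)(15) − (23)(2) = 164
V_3→V_4: (23)(13) − (15)(15) = 74
V_4→V_5: (15)(15) − (-11)(13) = 368
V_5→V_6: (-11)(1) − (-22)(15) = 319
V_6→V_7: (-22)(-21) − (-7)(1) = 469
V_7→V_8: (-7)(-23) − (5)(-21) = 266
V_8→V_1: (5)(-14) − (22)(-23) = 436
Σ = 2336
Signed area = Σ/2 = 1168 (positive ⇒ counter-clockwise traversal).

1168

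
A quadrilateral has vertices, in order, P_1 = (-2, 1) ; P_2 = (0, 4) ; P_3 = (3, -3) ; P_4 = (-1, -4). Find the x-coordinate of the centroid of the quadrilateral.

Apply the surveyor's formula. First the cross-terms c_i = x_i·y_{i+1} − x_{i+1}·y_i:
  -8, -12, -15, -9  ⇒  2A = -44, A = -22.
Then Σ (x_i + x_{i+1})·c_i = -23, so x̄ = -23 / (6·(-22)) = 23/132.

23/132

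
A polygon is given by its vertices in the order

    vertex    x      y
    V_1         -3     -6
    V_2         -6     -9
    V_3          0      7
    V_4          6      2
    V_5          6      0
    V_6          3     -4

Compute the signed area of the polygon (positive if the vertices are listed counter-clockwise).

-79.5

V_1→V_2: (-3)(-9) − (-6)(-6) = -9
V_2→V_3: (-6)(7) − (0)(-9) = -42
V_3→V_4: (0)(2) − (6)(7) = -42
V_4→V_5: (6)(0) − (6)(2) = -12
V_5→V_6: (6)(-4) − (3)(0) = -24
V_6→V_1: (3)(-6) − (-3)(-4) = -30
Σ = -159
Signed area = Σ/2 = -79.5 (negative ⇒ clockwise traversal).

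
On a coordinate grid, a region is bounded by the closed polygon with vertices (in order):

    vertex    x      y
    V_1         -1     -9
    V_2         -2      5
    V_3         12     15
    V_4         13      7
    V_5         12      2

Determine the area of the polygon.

Apply Gauss's area formula: 2A = Σ (x_i·y_{i+1} − x_{i+1}·y_i), indices taken mod 5.
Σ = (-23) + (-90) + (-111) + (-58) + (-106) = -388
Area = |Σ|/2 = 194.

194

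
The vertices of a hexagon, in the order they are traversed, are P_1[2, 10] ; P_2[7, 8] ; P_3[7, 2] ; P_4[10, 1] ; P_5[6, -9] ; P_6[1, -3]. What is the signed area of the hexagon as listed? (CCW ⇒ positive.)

-99

Apply the shoelace (surveyor's) formula: 2A = Σ (x_i·y_{i+1} − x_{i+1}·y_i), indices taken mod 6.
P_1→P_2: (2)(8) − (7)(10) = -54
P_2→P_3: (7)(2) − (7)(8) = -42
P_3→P_4: (7)(1) − (10)(2) = -13
P_4→P_5: (10)(-9) − (6)(1) = -96
P_5→P_6: (6)(-3) − (1)(-9) = -9
P_6→P_1: (1)(10) − (2)(-3) = 16
Σ = -198
Signed area = Σ/2 = -99 (negative ⇒ clockwise traversal).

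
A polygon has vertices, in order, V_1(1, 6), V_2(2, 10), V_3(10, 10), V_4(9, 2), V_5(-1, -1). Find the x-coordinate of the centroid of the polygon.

196/41

Apply Gauss's area formula. First the cross-terms c_i = x_i·y_{i+1} − x_{i+1}·y_i:
  -2, -80, -70, -7, -5  ⇒  2A = -164, A = -82.
Then Σ (x_i + x_{i+1})·c_i = -2352, so x̄ = -2352 / (6·(-82)) = 196/41.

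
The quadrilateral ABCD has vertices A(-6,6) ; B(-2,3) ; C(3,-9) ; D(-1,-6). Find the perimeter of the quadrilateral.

|AB| = √((4)² + (-3)²) = √25 = 5
|BC| = √((5)² + (-12)²) = √169 = 13
|CD| = √((-4)² + (3)²) = √25 = 5
|DA| = √((-5)² + (12)²) = √169 = 13
Perimeter = 5 + 13 + 5 + 13 = 36.

36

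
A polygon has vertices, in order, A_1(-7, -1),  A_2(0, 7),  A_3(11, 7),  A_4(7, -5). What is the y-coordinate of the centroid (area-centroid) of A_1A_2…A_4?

83/51

Apply the shoelace formula. First the cross-terms c_i = x_i·y_{i+1} − x_{i+1}·y_i:
  -49, -77, -104, -42  ⇒  2A = -272, A = -136.
Then Σ (y_i + y_{i+1})·c_i = -1328, so ȳ = -1328 / (6·(-136)) = 83/51.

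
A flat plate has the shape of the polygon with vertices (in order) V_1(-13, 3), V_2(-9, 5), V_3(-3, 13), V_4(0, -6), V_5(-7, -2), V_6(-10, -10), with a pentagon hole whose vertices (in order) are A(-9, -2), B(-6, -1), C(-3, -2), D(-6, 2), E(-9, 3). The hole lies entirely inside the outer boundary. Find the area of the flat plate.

120.5

Outer boundary:
Cross-terms: -38, -102, 18, -42, 50, -160  ⇒  Σ = -274
Area = |Σ|/2 = 137.
Hole:
Apply the shoelace formula: 2A = Σ (x_i·y_{i+1} − x_{i+1}·y_i), indices taken mod 5.
A→B: (-9)(-1) − (-6)(-2) = -3
B→C: (-6)(-2) − (-3)(-1) = 9
C→D: (-3)(2) − (-6)(-2) = -18
D→E: (-6)(3) − (-9)(2) = 0
E→A: (-9)(-2) − (-9)(3) = 45
Σ = 33
Area = |Σ|/2 = 16.5.
Net area = 137 − 16.5 = 120.5.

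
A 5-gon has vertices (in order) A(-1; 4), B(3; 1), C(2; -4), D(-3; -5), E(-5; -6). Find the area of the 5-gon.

Σ = (-13) + (-14) + (-22) + (-7) + (-26) = -82
Area = |Σ|/2 = 41.

41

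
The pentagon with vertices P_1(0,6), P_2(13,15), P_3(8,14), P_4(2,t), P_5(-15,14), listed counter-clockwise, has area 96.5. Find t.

13

Write out the shoelace sum; only the two edges meeting at P_4 involve t:
2·Area = [(8·t − 2·14) + (2·14 − (-15)·t)] + -106
       = 23·t + -106 = 193
⇒ t = 13.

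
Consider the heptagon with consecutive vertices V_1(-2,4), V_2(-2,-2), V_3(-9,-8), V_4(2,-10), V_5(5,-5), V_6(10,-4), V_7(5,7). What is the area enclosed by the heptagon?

155

Apply the shoelace formula: 2A = Σ (x_i·y_{i+1} − x_{i+1}·y_i), indices taken mod 7.
V_1→V_2: (-2)(-2) − (-2)(4) = 12
V_2→V_3: (-2)(-8) − (-9)(-2) = -2
V_3→V_4: (-9)(-10) − (2)(-8) = 106
V_4→V_5: (2)(-5) − (5)(-10) = 40
V_5→V_6: (5)(-4) − (10)(-5) = 30
V_6→V_7: (10)(7) − (5)(-4) = 90
V_7→V_1: (5)(4) − (-2)(7) = 34
Σ = 310
Area = |Σ|/2 = 155.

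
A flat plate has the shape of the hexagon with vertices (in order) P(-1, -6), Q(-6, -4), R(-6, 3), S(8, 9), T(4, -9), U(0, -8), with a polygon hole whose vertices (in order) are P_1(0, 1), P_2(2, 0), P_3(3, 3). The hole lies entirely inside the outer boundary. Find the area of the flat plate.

146.5

Outer boundary:
P→Q: (-1)(-4) − (-6)(-6) = -32
Q→R: (-6)(3) − (-6)(-4) = -42
R→S: (-6)(9) − (8)(3) = -78
S→T: (8)(-9) − (4)(9) = -108
T→U: (4)(-8) − (0)(-9) = -32
U→P: (0)(-6) − (-1)(-8) = -8
Σ = -300
Area = |Σ|/2 = 150.
Hole:
Apply the shoelace formula: 2A = Σ (x_i·y_{i+1} − x_{i+1}·y_i), indices taken mod 3.
P_1→P_2: (0)(0) − (2)(1) = -2
P_2→P_3: (2)(3) − (3)(0) = 6
P_3→P_1: (3)(1) − (0)(3) = 3
Σ = 7
Area = |Σ|/2 = 3.5.
Net area = 150 − 3.5 = 146.5.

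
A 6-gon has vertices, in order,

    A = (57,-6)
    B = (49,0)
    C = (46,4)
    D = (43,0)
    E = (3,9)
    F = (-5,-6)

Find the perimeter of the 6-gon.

140

|AB| = √((-8)² + (6)²) = √100 = 10
|BC| = √((-3)² + (4)²) = √25 = 5
|CD| = √((-3)² + (-4)²) = √25 = 5
|DE| = √((-40)² + (9)²) = √1681 = 41
|EF| = √((-8)² + (-15)²) = √289 = 17
|FA| = √((62)² + (0)²) = √3844 = 62
Perimeter = 10 + 5 + 5 + 41 + 17 + 62 = 140.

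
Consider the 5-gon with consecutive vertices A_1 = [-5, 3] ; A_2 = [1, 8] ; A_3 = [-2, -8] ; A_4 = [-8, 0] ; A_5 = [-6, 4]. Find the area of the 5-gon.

64.5

Apply the surveyor's formula: 2A = Σ (x_i·y_{i+1} − x_{i+1}·y_i), indices taken mod 5.
A_1→A_2: (-5)(8) − (1)(3) = -43
A_2→A_3: (1)(-8) − (-2)(8) = 8
A_3→A_4: (-2)(0) − (-8)(-8) = -64
A_4→A_5: (-8)(4) − (-6)(0) = -32
A_5→A_1: (-6)(3) − (-5)(4) = 2
Σ = -129
Area = |Σ|/2 = 64.5.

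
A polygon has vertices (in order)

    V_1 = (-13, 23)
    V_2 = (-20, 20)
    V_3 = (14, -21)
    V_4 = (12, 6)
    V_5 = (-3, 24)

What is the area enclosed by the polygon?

612.5

Apply the shoelace formula: 2A = Σ (x_i·y_{i+1} − x_{i+1}·y_i), indices taken mod 5.
Cross-terms: 200, 140, 336, 306, 243  ⇒  Σ = 1225
Area = |Σ|/2 = 612.5.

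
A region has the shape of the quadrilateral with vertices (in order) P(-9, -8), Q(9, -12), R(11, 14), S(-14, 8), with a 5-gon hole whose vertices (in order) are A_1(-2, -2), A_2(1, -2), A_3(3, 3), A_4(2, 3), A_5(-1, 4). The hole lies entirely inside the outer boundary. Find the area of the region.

Outer boundary:
Apply the surveyor's formula: 2A = Σ (x_i·y_{i+1} − x_{i+1}·y_i), indices taken mod 4.
Σ = (180) + (258) + (284) + (184) = 906
Area = |Σ|/2 = 453.
Hole:
Apply Gauss's area formula: 2A = Σ (x_i·y_{i+1} − x_{i+1}·y_i), indices taken mod 5.
Σ = (6) + (9) + (3) + (11) + (10) = 39
Area = |Σ|/2 = 19.5.
Net area = 453 − 19.5 = 433.5.

433.5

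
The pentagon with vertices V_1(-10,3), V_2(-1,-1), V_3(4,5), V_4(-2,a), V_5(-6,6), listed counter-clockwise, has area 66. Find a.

Write out the shoelace sum; only the two edges meeting at V_4 involve a:
2·Area = [(4·a − (-2)·5) + ((-2)·6 − (-6)·a)] + 54
       = 10·a + 52 = 132
⇒ a = 8.

8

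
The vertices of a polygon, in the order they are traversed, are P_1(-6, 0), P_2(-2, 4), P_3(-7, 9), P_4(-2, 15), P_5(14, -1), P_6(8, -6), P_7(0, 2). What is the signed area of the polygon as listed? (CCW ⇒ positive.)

-178.5

Apply Gauss's area formula: 2A = Σ (x_i·y_{i+1} − x_{i+1}·y_i), indices taken mod 7.
Cross-terms: -24, 10, -87, -208, -76, 16, 12  ⇒  Σ = -357
Signed area = Σ/2 = -178.5 (negative ⇒ clockwise traversal).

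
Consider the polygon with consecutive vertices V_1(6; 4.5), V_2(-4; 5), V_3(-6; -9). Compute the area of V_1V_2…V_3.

Apply the surveyor's formula: 2A = Σ (x_i·y_{i+1} − x_{i+1}·y_i), indices taken mod 3.
V_1→V_2: (6)(5) − (-4)(4.5) = 48
V_2→V_3: (-4)(-9) − (-6)(5) = 66
V_3→V_1: (-6)(4.5) − (6)(-9) = 27
Σ = 141
Area = |Σ|/2 = 70.5.

70.5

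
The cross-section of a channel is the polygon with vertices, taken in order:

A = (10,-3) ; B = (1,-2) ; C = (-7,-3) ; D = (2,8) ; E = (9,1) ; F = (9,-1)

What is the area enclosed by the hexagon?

94.5

Apply Gauss's area formula: 2A = Σ (x_i·y_{i+1} − x_{i+1}·y_i), indices taken mod 6.
Σ = (-17) + (-17) + (-50) + (-70) + (-18) + (-17) = -189
Area = |Σ|/2 = 94.5.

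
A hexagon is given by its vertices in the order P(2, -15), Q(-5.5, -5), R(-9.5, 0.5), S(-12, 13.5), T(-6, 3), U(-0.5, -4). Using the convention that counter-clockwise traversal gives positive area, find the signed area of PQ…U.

-89.5

Apply the shoelace (surveyor's) formula: 2A = Σ (x_i·y_{i+1} − x_{i+1}·y_i), indices taken mod 6.
Cross-terms: -92.5, -50.25, -122.25, 45, 25.5, 15.5  ⇒  Σ = -179
Signed area = Σ/2 = -89.5 (negative ⇒ clockwise traversal).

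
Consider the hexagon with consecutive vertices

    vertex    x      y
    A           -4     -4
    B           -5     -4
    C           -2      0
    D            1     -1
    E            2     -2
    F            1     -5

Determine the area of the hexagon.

21

Apply Gauss's area formula: 2A = Σ (x_i·y_{i+1} − x_{i+1}·y_i), indices taken mod 6.
A→B: (-4)(-4) − (-5)(-4) = -4
B→C: (-5)(0) − (-2)(-4) = -8
C→D: (-2)(-1) − (1)(0) = 2
D→E: (1)(-2) − (2)(-1) = 0
E→F: (2)(-5) − (1)(-2) = -8
F→A: (1)(-4) − (-4)(-5) = -24
Σ = -42
Area = |Σ|/2 = 21.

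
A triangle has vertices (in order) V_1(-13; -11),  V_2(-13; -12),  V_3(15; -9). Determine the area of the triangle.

Apply the surveyor's formula: 2A = Σ (x_i·y_{i+1} − x_{i+1}·y_i), indices taken mod 3.
Σ = (13) + (297) + (-282) = 28
Area = |Σ|/2 = 14.

14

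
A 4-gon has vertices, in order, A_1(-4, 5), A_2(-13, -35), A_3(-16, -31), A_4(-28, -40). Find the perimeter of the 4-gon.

112

|A_1A_2| = √((-9)² + (-40)²) = √1681 = 41
|A_2A_3| = √((-3)² + (4)²) = √25 = 5
|A_3A_4| = √((-12)² + (-9)²) = √225 = 15
|A_4A_1| = √((24)² + (45)²) = √2601 = 51
Perimeter = 41 + 5 + 15 + 51 = 112.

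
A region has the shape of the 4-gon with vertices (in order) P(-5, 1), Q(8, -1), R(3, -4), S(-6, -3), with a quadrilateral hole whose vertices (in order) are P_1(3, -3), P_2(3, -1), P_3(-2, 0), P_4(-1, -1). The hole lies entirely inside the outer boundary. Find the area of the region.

Outer boundary:
Cross-terms: -3, -29, -33, -21  ⇒  Σ = -86
Area = |Σ|/2 = 43.
Hole:
Cross-terms: 6, -2, 2, 6  ⇒  Σ = 12
Area = |Σ|/2 = 6.
Net area = 43 − 6 = 37.

37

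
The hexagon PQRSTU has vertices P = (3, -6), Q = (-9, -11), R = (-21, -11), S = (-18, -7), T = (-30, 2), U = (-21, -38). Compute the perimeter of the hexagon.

126

|PQ| = √((-12)² + (-5)²) = √169 = 13
|QR| = √((-12)² + (0)²) = √144 = 12
|RS| = √((3)² + (4)²) = √25 = 5
|ST| = √((-12)² + (9)²) = √225 = 15
|TU| = √((9)² + (-40)²) = √1681 = 41
|UP| = √((24)² + (32)²) = √1600 = 40
Perimeter = 13 + 12 + 5 + 15 + 41 + 40 = 126.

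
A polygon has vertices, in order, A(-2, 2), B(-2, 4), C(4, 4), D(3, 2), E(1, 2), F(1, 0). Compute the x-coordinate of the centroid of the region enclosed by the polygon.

Apply Gauss's area formula. First the cross-terms c_i = x_i·y_{i+1} − x_{i+1}·y_i:
  -4, -24, -4, 4, -2, 2  ⇒  2A = -28, A = -14.
Then Σ (x_i + x_{i+1})·c_i = -50, so x̄ = -50 / (6·(-14)) = 25/42.

25/42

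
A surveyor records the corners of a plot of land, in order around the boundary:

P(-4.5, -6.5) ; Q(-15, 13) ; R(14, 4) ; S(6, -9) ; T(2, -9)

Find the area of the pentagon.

Apply the shoelace formula: 2A = Σ (x_i·y_{i+1} − x_{i+1}·y_i), indices taken mod 5.
Σ = (-156) + (-242) + (-150) + (-36) + (-53.5) = -637.5
Area = |Σ|/2 = 318.75.

318.75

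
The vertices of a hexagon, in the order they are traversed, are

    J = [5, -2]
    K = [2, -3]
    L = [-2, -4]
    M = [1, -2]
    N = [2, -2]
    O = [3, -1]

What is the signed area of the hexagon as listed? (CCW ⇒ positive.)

J→K: (5)(-3) − (2)(-2) = -11
K→L: (2)(-4) − (-2)(-3) = -14
L→M: (-2)(-2) − (1)(-4) = 8
M→N: (1)(-2) − (2)(-2) = 2
N→O: (2)(-1) − (3)(-2) = 4
O→J: (3)(-2) − (5)(-1) = -1
Σ = -12
Signed area = Σ/2 = -6 (negative ⇒ clockwise traversal).

-6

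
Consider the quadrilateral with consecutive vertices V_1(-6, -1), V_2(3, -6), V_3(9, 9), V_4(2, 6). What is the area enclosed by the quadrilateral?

95

Apply Gauss's area formula: 2A = Σ (x_i·y_{i+1} − x_{i+1}·y_i), indices taken mod 4.
Σ = (39) + (81) + (36) + (34) = 190
Area = |Σ|/2 = 95.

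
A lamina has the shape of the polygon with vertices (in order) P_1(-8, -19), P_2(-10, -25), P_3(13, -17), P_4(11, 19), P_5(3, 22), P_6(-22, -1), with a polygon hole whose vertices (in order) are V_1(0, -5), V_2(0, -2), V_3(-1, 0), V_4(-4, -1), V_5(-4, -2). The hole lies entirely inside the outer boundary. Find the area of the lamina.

Outer boundary:
Apply the shoelace (surveyor's) formula: 2A = Σ (x_i·y_{i+1} − x_{i+1}·y_i), indices taken mod 6.
Σ = (10) + (495) + (434) + (185) + (481) + (410) = 2015
Area = |Σ|/2 = 1007.5.
Hole:
V_1→V_2: (0)(-2) − (0)(-5) = 0
V_2→V_3: (0)(0) − (-1)(-2) = -2
V_3→V_4: (-1)(-1) − (-4)(0) = 1
V_4→V_5: (-4)(-2) − (-4)(-1) = 4
V_5→V_1: (-4)(-5) − (0)(-2) = 20
Σ = 23
Area = |Σ|/2 = 11.5.
Net area = 1007.5 − 11.5 = 996.

996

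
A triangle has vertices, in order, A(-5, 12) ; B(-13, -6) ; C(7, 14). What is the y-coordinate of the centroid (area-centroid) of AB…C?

20/3

Apply the shoelace (surveyor's) formula. First the cross-terms c_i = x_i·y_{i+1} − x_{i+1}·y_i:
  186, -140, 154  ⇒  2A = 200, A = 100.
Then Σ (y_i + y_{i+1})·c_i = 4000, so ȳ = 4000 / (6·100) = 20/3.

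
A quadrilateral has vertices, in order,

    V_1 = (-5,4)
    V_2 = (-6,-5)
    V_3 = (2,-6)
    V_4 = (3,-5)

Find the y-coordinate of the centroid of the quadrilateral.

-7/3

Apply Gauss's area formula. First the cross-terms c_i = x_i·y_{i+1} − x_{i+1}·y_i:
  49, 46, 8, -13  ⇒  2A = 90, A = 45.
Then Σ (y_i + y_{i+1})·c_i = -630, so ȳ = -630 / (6·45) = -7/3.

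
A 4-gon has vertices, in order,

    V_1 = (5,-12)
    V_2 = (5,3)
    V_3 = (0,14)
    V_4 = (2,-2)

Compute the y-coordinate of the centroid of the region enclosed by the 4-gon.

125/103

Apply the shoelace formula. First the cross-terms c_i = x_i·y_{i+1} − x_{i+1}·y_i:
  75, 70, -28, -14  ⇒  2A = 103, A = 51.5.
Then Σ (y_i + y_{i+1})·c_i = 375, so ȳ = 375 / (6·51.5) = 125/103.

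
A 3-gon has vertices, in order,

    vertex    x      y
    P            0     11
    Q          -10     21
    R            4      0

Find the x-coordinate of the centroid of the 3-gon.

Apply the shoelace formula. First the cross-terms c_i = x_i·y_{i+1} − x_{i+1}·y_i:
  110, -84, 44  ⇒  2A = 70, A = 35.
Then Σ (x_i + x_{i+1})·c_i = -420, so x̄ = -420 / (6·35) = -2.

-2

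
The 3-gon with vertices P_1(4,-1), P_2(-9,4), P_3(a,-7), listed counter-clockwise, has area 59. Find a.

-4

Write out the shoelace sum; only the two edges meeting at P_3 involve a:
2·Area = [((-9)·(-7) − a·4) + (a·(-1) − 4·(-7))] + 7
       = -5·a + 98 = 118
⇒ a = -4.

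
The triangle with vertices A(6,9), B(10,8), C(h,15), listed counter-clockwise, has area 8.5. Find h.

Write out the shoelace sum; only the two edges meeting at C involve h:
2·Area = [(10·15 − h·8) + (h·9 − 6·15)] + -42
       = 1·h + 18 = 17
⇒ h = -1.

-1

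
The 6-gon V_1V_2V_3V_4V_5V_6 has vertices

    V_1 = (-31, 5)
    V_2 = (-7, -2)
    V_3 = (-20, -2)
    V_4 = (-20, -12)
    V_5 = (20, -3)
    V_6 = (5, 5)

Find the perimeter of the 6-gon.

|V_1V_2| = √((24)² + (-7)²) = √625 = 25
|V_2V_3| = √((-13)² + (0)²) = √169 = 13
|V_3V_4| = √((0)² + (-10)²) = √100 = 10
|V_4V_5| = √((40)² + (9)²) = √1681 = 41
|V_5V_6| = √((-15)² + (8)²) = √289 = 17
|V_6V_1| = √((-36)² + (0)²) = √1296 = 36
Perimeter = 25 + 13 + 10 + 41 + 17 + 36 = 142.

142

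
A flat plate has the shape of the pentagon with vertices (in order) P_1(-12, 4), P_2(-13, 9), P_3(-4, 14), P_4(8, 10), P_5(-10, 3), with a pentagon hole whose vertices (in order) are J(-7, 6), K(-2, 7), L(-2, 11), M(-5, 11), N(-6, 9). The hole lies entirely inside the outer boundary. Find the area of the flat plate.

99

Outer boundary:
Cross-terms: -56, -146, -152, 124, -4  ⇒  Σ = -234
Area = |Σ|/2 = 117.
Hole:
Apply the shoelace formula: 2A = Σ (x_i·y_{i+1} − x_{i+1}·y_i), indices taken mod 5.
Σ = (-37) + (-8) + (33) + (21) + (27) = 36
Area = |Σ|/2 = 18.
Net area = 117 − 18 = 99.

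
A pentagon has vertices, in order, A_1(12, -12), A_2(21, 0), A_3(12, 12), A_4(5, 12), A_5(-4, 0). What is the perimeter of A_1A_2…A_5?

|A_1A_2| = √((9)² + (12)²) = √225 = 15
|A_2A_3| = √((-9)² + (12)²) = √225 = 15
|A_3A_4| = √((-7)² + (0)²) = √49 = 7
|A_4A_5| = √((-9)² + (-12)²) = √225 = 15
|A_5A_1| = √((16)² + (-12)²) = √400 = 20
Perimeter = 15 + 15 + 7 + 15 + 20 = 72.

72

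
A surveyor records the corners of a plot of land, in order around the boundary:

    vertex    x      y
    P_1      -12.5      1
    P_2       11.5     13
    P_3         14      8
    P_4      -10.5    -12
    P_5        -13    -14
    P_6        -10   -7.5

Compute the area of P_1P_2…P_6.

251.625

Apply the shoelace (surveyor's) formula: 2A = Σ (x_i·y_{i+1} − x_{i+1}·y_i), indices taken mod 6.
Σ = (-174) + (-90) + (-84) + (-9) + (-42.5) + (-103.75) = -503.25
Area = |Σ|/2 = 251.625.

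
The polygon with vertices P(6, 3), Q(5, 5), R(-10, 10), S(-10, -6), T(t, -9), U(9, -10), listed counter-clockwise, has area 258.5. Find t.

4

The doubled signed area Σ (x_i y_{i+1} − x_{i+1} y_i) is linear in t.
With t=0 it equals 533; the coefficient of t is -4 (from the two edges through T).
So -4·t + 533 = 2·258.5 = 517 ⇒ t = 4.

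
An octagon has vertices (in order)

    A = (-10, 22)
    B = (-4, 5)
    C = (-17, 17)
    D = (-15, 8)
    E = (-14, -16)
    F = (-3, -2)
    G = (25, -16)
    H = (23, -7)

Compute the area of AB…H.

Σ = (38) + (17) + (119) + (352) + (-20) + (98) + (193) + (436) = 1233
Area = |Σ|/2 = 616.5.

616.5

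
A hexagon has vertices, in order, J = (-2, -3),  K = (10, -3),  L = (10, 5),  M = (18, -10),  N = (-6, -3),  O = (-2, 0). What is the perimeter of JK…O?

70

|JK| = √((12)² + (0)²) = √144 = 12
|KL| = √((0)² + (8)²) = √64 = 8
|LM| = √((8)² + (-15)²) = √289 = 17
|MN| = √((-24)² + (7)²) = √625 = 25
|NO| = √((4)² + (3)²) = √25 = 5
|OJ| = √((0)² + (-3)²) = √9 = 3
Perimeter = 12 + 8 + 17 + 25 + 5 + 3 = 70.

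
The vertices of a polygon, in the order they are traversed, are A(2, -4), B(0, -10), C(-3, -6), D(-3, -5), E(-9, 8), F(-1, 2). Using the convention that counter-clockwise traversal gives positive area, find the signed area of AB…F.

-66

Cross-terms: -20, -30, -3, -69, -10, 0  ⇒  Σ = -132
Signed area = Σ/2 = -66 (negative ⇒ clockwise traversal).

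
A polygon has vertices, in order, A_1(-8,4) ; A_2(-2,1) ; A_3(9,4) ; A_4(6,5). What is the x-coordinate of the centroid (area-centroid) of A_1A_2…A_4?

1/3

Apply the shoelace (surveyor's) formula. First the cross-terms c_i = x_i·y_{i+1} − x_{i+1}·y_i:
  0, -17, 21, 64  ⇒  2A = 68, A = 34.
Then Σ (x_i + x_{i+1})·c_i = 68, so x̄ = 68 / (6·34) = 1/3.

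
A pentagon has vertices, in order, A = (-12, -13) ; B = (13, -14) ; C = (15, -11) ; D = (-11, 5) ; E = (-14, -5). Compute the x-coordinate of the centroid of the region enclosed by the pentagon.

-388/165

Apply the shoelace formula. First the cross-terms c_i = x_i·y_{i+1} − x_{i+1}·y_i:
  337, 67, -46, 125, 122  ⇒  2A = 605, A = 302.5.
Then Σ (x_i + x_{i+1})·c_i = -4268, so x̄ = -4268 / (6·302.5) = -388/165.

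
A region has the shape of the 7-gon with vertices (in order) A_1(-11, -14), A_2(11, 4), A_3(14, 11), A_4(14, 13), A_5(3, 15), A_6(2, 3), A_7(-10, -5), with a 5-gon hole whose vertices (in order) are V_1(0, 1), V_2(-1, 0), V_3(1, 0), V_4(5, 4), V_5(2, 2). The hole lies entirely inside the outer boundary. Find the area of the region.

224.5

Outer boundary:
Σ = (110) + (65) + (28) + (171) + (-21) + (20) + (85) = 458
Area = |Σ|/2 = 229.
Hole:
Cross-terms: 1, 0, 4, 2, 2  ⇒  Σ = 9
Area = |Σ|/2 = 4.5.
Net area = 229 − 4.5 = 224.5.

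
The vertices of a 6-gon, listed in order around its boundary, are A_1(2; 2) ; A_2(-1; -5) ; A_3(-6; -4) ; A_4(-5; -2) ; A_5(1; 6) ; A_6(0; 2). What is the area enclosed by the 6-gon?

Apply the shoelace formula: 2A = Σ (x_i·y_{i+1} − x_{i+1}·y_i), indices taken mod 6.
A_1→A_2: (2)(-5) − (-1)(2) = -8
A_2→A_3: (-1)(-4) − (-6)(-5) = -26
A_3→A_4: (-6)(-2) − (-5)(-4) = -8
A_4→A_5: (-5)(6) − (1)(-2) = -28
A_5→A_6: (1)(2) − (0)(6) = 2
A_6→A_1: (0)(2) − (2)(2) = -4
Σ = -72
Area = |Σ|/2 = 36.

36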